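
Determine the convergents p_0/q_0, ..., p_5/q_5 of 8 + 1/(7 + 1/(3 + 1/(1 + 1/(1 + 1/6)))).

8/1, 57/7, 179/22, 236/29, 415/51, 2726/335

Using the convergent recurrence p_i = a_i*p_{i-1} + p_{i-2}, q_i = a_i*q_{i-1} + q_{i-2} with p_{-2}=0, p_{-1}=1, q_{-2}=1, q_{-1}=0:
  i=0: a_0=8, p_0 = 8*1 + 0 = 8, q_0 = 8*0 + 1 = 1.
  i=1: a_1=7, p_1 = 7*8 + 1 = 57, q_1 = 7*1 + 0 = 7.
  i=2: a_2=3, p_2 = 3*57 + 8 = 179, q_2 = 3*7 + 1 = 22.
  i=3: a_3=1, p_3 = 1*179 + 57 = 236, q_3 = 1*22 + 7 = 29.
  i=4: a_4=1, p_4 = 1*236 + 179 = 415, q_4 = 1*29 + 22 = 51.
  i=5: a_5=6, p_5 = 6*415 + 236 = 2726, q_5 = 6*51 + 29 = 335.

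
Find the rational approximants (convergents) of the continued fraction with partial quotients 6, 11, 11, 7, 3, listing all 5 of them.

6/1, 67/11, 743/122, 5268/865, 16547/2717

Using the convergent recurrence p_i = a_i*p_{i-1} + p_{i-2}, q_i = a_i*q_{i-1} + q_{i-2} with p_{-2}=0, p_{-1}=1, q_{-2}=1, q_{-1}=0:
  i=0: a_0=6, p_0 = 6*1 + 0 = 6, q_0 = 6*0 + 1 = 1.
  i=1: a_1=11, p_1 = 11*6 + 1 = 67, q_1 = 11*1 + 0 = 11.
  i=2: a_2=11, p_2 = 11*67 + 6 = 743, q_2 = 11*11 + 1 = 122.
  i=3: a_3=7, p_3 = 7*743 + 67 = 5268, q_3 = 7*122 + 11 = 865.
  i=4: a_4=3, p_4 = 3*5268 + 743 = 16547, q_4 = 3*865 + 122 = 2717.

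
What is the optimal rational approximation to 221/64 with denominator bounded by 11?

Expand x = 221/64 as a continued fraction with the Euclidean algorithm:
  221 = 3*64 + 29, so a_0 = 3.
  64 = 2*29 + 6, so a_1 = 2.
  29 = 4*6 + 5, so a_2 = 4.
  6 = 1*5 + 1, so a_3 = 1.
  5 = 5*1 + 0, so a_4 = 5.
so x = [3; 2, 4, 1, 5].
Convergents (p_i = a_i*p_{i-1} + p_{i-2}, q_i = a_i*q_{i-1} + q_{i-2} with p_{-2}=0, p_{-1}=1, q_{-2}=1, q_{-1}=0), until the denominator exceeds 11:
  i=0: a_0=3, p_0 = 3*1 + 0 = 3, q_0 = 3*0 + 1 = 1.
  i=1: a_1=2, p_1 = 2*3 + 1 = 7, q_1 = 2*1 + 0 = 2.
  i=2: a_2=4, p_2 = 4*7 + 3 = 31, q_2 = 4*2 + 1 = 9.
  i=3: a_3=1, p_3 = 1*31 + 7 = 38, q_3 = 1*9 + 2 = 11.
  i=4: a_4=5, p_4 = 5*38 + 31 = 221, q_4 = 5*11 + 9 = 64.
q_4 = 64 > 11, so the last convergent with denominator <= 11 is p_3/q_3 = 38/11.
The closest fraction with denominator <= 11 is either p_3/q_3 or the intermediate fraction (k*p_3 + p_2)/(k*q_3 + q_2) with the largest k >= 1 whose denominator stays <= 11; these approach x as k grows, and every other convergent or intermediate fraction in range is farther away.
Largest k: floor((11 - q_2)/q_3) = floor((11 - 9)/11) = 0.
Since k = 0, no intermediate fraction beyond p_3/q_3 has denominator <= 11, so the convergent 38/11 is the closest (its error is |221*11 - 38*64|/(64*11) = 1/704).

38/11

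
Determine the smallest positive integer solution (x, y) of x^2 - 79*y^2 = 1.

First expand sqrt(79) as a continued fraction. With x_i = (sqrt(79) + m_i)/d_i and (m_0, d_0) = (0, 1): a_0 = floor(sqrt(79)) = 8, since 8^2 = 64 <= 79 < 81 = 9^2.
Iterate m_{i+1} = d_i*a_i - m_i, d_{i+1} = (79 - m_{i+1}^2)/d_i, a_{i+1} = floor((a_0 + m_{i+1})/d_{i+1}):
  m_1 = 1*8 - 0 = 8, d_1 = (79 - 8^2)/1 = 15/1 = 15, a_1 = floor((8 + 8)/15) = 1.
  m_2 = 15*1 - 8 = 7, d_2 = (79 - 7^2)/15 = 30/15 = 2, a_2 = floor((8 + 7)/2) = 7.
  m_3 = 2*7 - 7 = 7, d_3 = (79 - 7^2)/2 = 30/2 = 15, a_3 = floor((8 + 7)/15) = 1.
  m_4 = 15*1 - 7 = 8, d_4 = (79 - 8^2)/15 = 15/15 = 1, a_4 = floor((8 + 8)/1) = 16.
  m_5 = 1*16 - 8 = 8, d_5 = (79 - 8^2)/1 = 15/1 = 15: (m_5, d_5) = (m_1, d_1) = (8, 15), so from here the quotients repeat a_1, ..., a_4; the period length is 4.
So sqrt(79) = [8; (1, 7, 1, 16)] with period length k = 4.
k is even, so the fundamental solution of x^2 - 79y^2 = 1 is (p_{k-1}, q_{k-1}) = (p_3, q_3); compute convergents through index 3.
Convergents (p_i = a_i*p_{i-1} + p_{i-2}, q_i = a_i*q_{i-1} + q_{i-2} with p_{-2}=0, p_{-1}=1, q_{-2}=1, q_{-1}=0):
  i=0: a_0=8, p_0 = 8*1 + 0 = 8, q_0 = 8*0 + 1 = 1.
  i=1: a_1=1, p_1 = 1*8 + 1 = 9, q_1 = 1*1 + 0 = 1.
  i=2: a_2=7, p_2 = 7*9 + 8 = 71, q_2 = 7*1 + 1 = 8.
  i=3: a_3=1, p_3 = 1*71 + 9 = 80, q_3 = 1*8 + 1 = 9.
Check: 80^2 - 79*9^2 = 6400 - 6399 = 1, so (x, y) = (80, 9) solves the equation, and by the theorem it is the least positive solution.

(x, y) = (80, 9)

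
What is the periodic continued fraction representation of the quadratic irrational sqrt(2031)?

Write x_i = (sqrt(2031) + m_i)/d_i with (m_0, d_0) = (0, 1). a_0 = floor(sqrt(2031)) = 45, since 45^2 = 2025 <= 2031 < 2116 = 46^2.
Iterate m_{i+1} = d_i*a_i - m_i, d_{i+1} = (2031 - m_{i+1}^2)/d_i, a_{i+1} = floor((a_0 + m_{i+1})/d_{i+1}):
  m_1 = 1*45 - 0 = 45, d_1 = (2031 - 45^2)/1 = 6/1 = 6, a_1 = floor((45 + 45)/6) = 15.
  m_2 = 6*15 - 45 = 45, d_2 = (2031 - 45^2)/6 = 6/6 = 1, a_2 = floor((45 + 45)/1) = 90.
  m_3 = 1*90 - 45 = 45, d_3 = (2031 - 45^2)/1 = 6/1 = 6: (m_3, d_3) = (m_1, d_1) = (45, 6), so from here the quotients repeat a_1, a_2; the period length is 2.
Hence the expansion of sqrt(2031) is a_0 = 45 followed by the repeating block 15, 90 (period 2).

[45; (15, 90)]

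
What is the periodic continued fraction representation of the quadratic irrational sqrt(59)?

Write x_i = (sqrt(59) + m_i)/d_i with (m_0, d_0) = (0, 1). a_0 = floor(sqrt(59)) = 7, since 7^2 = 49 <= 59 < 64 = 8^2.
Iterate m_{i+1} = d_i*a_i - m_i, d_{i+1} = (59 - m_{i+1}^2)/d_i, a_{i+1} = floor((a_0 + m_{i+1})/d_{i+1}):
  m_1 = 1*7 - 0 = 7, d_1 = (59 - 7^2)/1 = 10/1 = 10, a_1 = floor((7 + 7)/10) = 1.
  m_2 = 10*1 - 7 = 3, d_2 = (59 - 3^2)/10 = 50/10 = 5, a_2 = floor((7 + 3)/5) = 2.
  m_3 = 5*2 - 3 = 7, d_3 = (59 - 7^2)/5 = 10/5 = 2, a_3 = floor((7 + 7)/2) = 7.
  m_4 = 2*7 - 7 = 7, d_4 = (59 - 7^2)/2 = 10/2 = 5, a_4 = floor((7 + 7)/5) = 2.
  m_5 = 5*2 - 7 = 3, d_5 = (59 - 3^2)/5 = 50/5 = 10, a_5 = floor((7 + 3)/10) = 1.
  m_6 = 10*1 - 3 = 7, d_6 = (59 - 7^2)/10 = 10/10 = 1, a_6 = floor((7 + 7)/1) = 14.
  m_7 = 1*14 - 7 = 7, d_7 = (59 - 7^2)/1 = 10/1 = 10: (m_7, d_7) = (m_1, d_1) = (7, 10), so from here the quotients repeat a_1, ..., a_6; the period length is 6.
Hence the expansion of sqrt(59) is a_0 = 7 followed by the repeating block 1, 2, 7, 2, 1, 14 (period 6).

[7; (1, 2, 7, 2, 1, 14)]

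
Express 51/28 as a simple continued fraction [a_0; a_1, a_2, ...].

Run the Euclidean algorithm on 51 and 28; the successive quotients are the partial quotients a_0, a_1, ... (each step inverts the fractional part left over by the previous one):
  51 = 1*28 + 23, so a_0 = 1.
  28 = 1*23 + 5, so a_1 = 1.
  23 = 4*5 + 3, so a_2 = 4.
  5 = 1*3 + 2, so a_3 = 1.
  3 = 1*2 + 1, so a_4 = 1.
  2 = 2*1 + 0, so a_5 = 2.
The remainder reaches 0 after 6 divisions, so the expansion has 6 partial quotients, read off in order.

[1; 1, 4, 1, 1, 2]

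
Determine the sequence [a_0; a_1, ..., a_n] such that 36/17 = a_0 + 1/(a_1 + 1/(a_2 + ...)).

Run the Euclidean algorithm on 36 and 17; the successive quotients are the partial quotients a_0, a_1, ... (each step inverts the fractional part left over by the previous one):
  36 = 2*17 + 2, so a_0 = 2.
  17 = 8*2 + 1, so a_1 = 8.
  2 = 2*1 + 0, so a_2 = 2.
The remainder reaches 0 after 3 divisions, so the expansion has 3 partial quotients, read off in order.

[2; 8, 2]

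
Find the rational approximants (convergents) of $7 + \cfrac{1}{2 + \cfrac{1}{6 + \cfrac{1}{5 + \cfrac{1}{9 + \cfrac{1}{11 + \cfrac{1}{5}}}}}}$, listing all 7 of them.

7/1, 15/2, 97/13, 500/67, 4597/616, 51067/6843, 259932/34831

Using the convergent recurrence p_i = a_i*p_{i-1} + p_{i-2}, q_i = a_i*q_{i-1} + q_{i-2} with p_{-2}=0, p_{-1}=1, q_{-2}=1, q_{-1}=0:
  i=0: a_0=7, p_0 = 7*1 + 0 = 7, q_0 = 7*0 + 1 = 1.
  i=1: a_1=2, p_1 = 2*7 + 1 = 15, q_1 = 2*1 + 0 = 2.
  i=2: a_2=6, p_2 = 6*15 + 7 = 97, q_2 = 6*2 + 1 = 13.
  i=3: a_3=5, p_3 = 5*97 + 15 = 500, q_3 = 5*13 + 2 = 67.
  i=4: a_4=9, p_4 = 9*500 + 97 = 4597, q_4 = 9*67 + 13 = 616.
  i=5: a_5=11, p_5 = 11*4597 + 500 = 51067, q_5 = 11*616 + 67 = 6843.
  i=6: a_6=5, p_6 = 5*51067 + 4597 = 259932, q_6 = 5*6843 + 616 = 34831.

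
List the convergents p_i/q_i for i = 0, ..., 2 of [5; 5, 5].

5/1, 26/5, 135/26

Using the convergent recurrence p_i = a_i*p_{i-1} + p_{i-2}, q_i = a_i*q_{i-1} + q_{i-2} with p_{-2}=0, p_{-1}=1, q_{-2}=1, q_{-1}=0:
  i=0: a_0=5, p_0 = 5*1 + 0 = 5, q_0 = 5*0 + 1 = 1.
  i=1: a_1=5, p_1 = 5*5 + 1 = 26, q_1 = 5*1 + 0 = 5.
  i=2: a_2=5, p_2 = 5*26 + 5 = 135, q_2 = 5*5 + 1 = 26.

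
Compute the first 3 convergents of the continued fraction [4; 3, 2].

4/1, 13/3, 30/7

Using the convergent recurrence p_i = a_i*p_{i-1} + p_{i-2}, q_i = a_i*q_{i-1} + q_{i-2} with p_{-2}=0, p_{-1}=1, q_{-2}=1, q_{-1}=0:
  i=0: a_0=4, p_0 = 4*1 + 0 = 4, q_0 = 4*0 + 1 = 1.
  i=1: a_1=3, p_1 = 3*4 + 1 = 13, q_1 = 3*1 + 0 = 3.
  i=2: a_2=2, p_2 = 2*13 + 4 = 30, q_2 = 2*3 + 1 = 7.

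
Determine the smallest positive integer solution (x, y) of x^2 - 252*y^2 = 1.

First expand sqrt(252) as a continued fraction. With x_i = (sqrt(252) + m_i)/d_i and (m_0, d_0) = (0, 1): a_0 = floor(sqrt(252)) = 15, since 15^2 = 225 <= 252 < 256 = 16^2.
Iterate m_{i+1} = d_i*a_i - m_i, d_{i+1} = (252 - m_{i+1}^2)/d_i, a_{i+1} = floor((a_0 + m_{i+1})/d_{i+1}):
  m_1 = 1*15 - 0 = 15, d_1 = (252 - 15^2)/1 = 27/1 = 27, a_1 = floor((15 + 15)/27) = 1.
  m_2 = 27*1 - 15 = 12, d_2 = (252 - 12^2)/27 = 108/27 = 4, a_2 = floor((15 + 12)/4) = 6.
  m_3 = 4*6 - 12 = 12, d_3 = (252 - 12^2)/4 = 108/4 = 27, a_3 = floor((15 + 12)/27) = 1.
  m_4 = 27*1 - 12 = 15, d_4 = (252 - 15^2)/27 = 27/27 = 1, a_4 = floor((15 + 15)/1) = 30.
  m_5 = 1*30 - 15 = 15, d_5 = (252 - 15^2)/1 = 27/1 = 27: (m_5, d_5) = (m_1, d_1) = (15, 27), so from here the quotients repeat a_1, ..., a_4; the period length is 4.
So sqrt(252) = [15; (1, 6, 1, 30)] with period length k = 4.
k is even, so the fundamental solution of x^2 - 252y^2 = 1 is (p_{k-1}, q_{k-1}) = (p_3, q_3); compute convergents through index 3.
Convergents (p_i = a_i*p_{i-1} + p_{i-2}, q_i = a_i*q_{i-1} + q_{i-2} with p_{-2}=0, p_{-1}=1, q_{-2}=1, q_{-1}=0):
  i=0: a_0=15, p_0 = 15*1 + 0 = 15, q_0 = 15*0 + 1 = 1.
  i=1: a_1=1, p_1 = 1*15 + 1 = 16, q_1 = 1*1 + 0 = 1.
  i=2: a_2=6, p_2 = 6*16 + 15 = 111, q_2 = 6*1 + 1 = 7.
  i=3: a_3=1, p_3 = 1*111 + 16 = 127, q_3 = 1*7 + 1 = 8.
Check: 127^2 - 252*8^2 = 16129 - 16128 = 1, so (x, y) = (127, 8) solves the equation, and by the theorem it is the least positive solution.

(x, y) = (127, 8)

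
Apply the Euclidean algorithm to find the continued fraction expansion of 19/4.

[4; 1, 3]

Run the Euclidean algorithm on 19 and 4; the successive quotients are the partial quotients a_0, a_1, ... (each step inverts the fractional part left over by the previous one):
  19 = 4*4 + 3, so a_0 = 4.
  4 = 1*3 + 1, so a_1 = 1.
  3 = 3*1 + 0, so a_2 = 3.
The remainder reaches 0 after 3 divisions, so the expansion has 3 partial quotients, read off in order.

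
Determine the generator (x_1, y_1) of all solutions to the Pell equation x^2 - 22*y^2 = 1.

(x, y) = (197, 42)

First expand sqrt(22) as a continued fraction. With x_i = (sqrt(22) + m_i)/d_i and (m_0, d_0) = (0, 1): a_0 = floor(sqrt(22)) = 4, since 4^2 = 16 <= 22 < 25 = 5^2.
Iterate m_{i+1} = d_i*a_i - m_i, d_{i+1} = (22 - m_{i+1}^2)/d_i, a_{i+1} = floor((a_0 + m_{i+1})/d_{i+1}):
  m_1 = 1*4 - 0 = 4, d_1 = (22 - 4^2)/1 = 6/1 = 6, a_1 = floor((4 + 4)/6) = 1.
  m_2 = 6*1 - 4 = 2, d_2 = (22 - 2^2)/6 = 18/6 = 3, a_2 = floor((4 + 2)/3) = 2.
  m_3 = 3*2 - 2 = 4, d_3 = (22 - 4^2)/3 = 6/3 = 2, a_3 = floor((4 + 4)/2) = 4.
  m_4 = 2*4 - 4 = 4, d_4 = (22 - 4^2)/2 = 6/2 = 3, a_4 = floor((4 + 4)/3) = 2.
  m_5 = 3*2 - 4 = 2, d_5 = (22 - 2^2)/3 = 18/3 = 6, a_5 = floor((4 + 2)/6) = 1.
  m_6 = 6*1 - 2 = 4, d_6 = (22 - 4^2)/6 = 6/6 = 1, a_6 = floor((4 + 4)/1) = 8.
  m_7 = 1*8 - 4 = 4, d_7 = (22 - 4^2)/1 = 6/1 = 6: (m_7, d_7) = (m_1, d_1) = (4, 6), so from here the quotients repeat a_1, ..., a_6; the period length is 6.
So sqrt(22) = [4; (1, 2, 4, 2, 1, 8)] with period length k = 6.
k is even, so the fundamental solution of x^2 - 22y^2 = 1 is (p_{k-1}, q_{k-1}) = (p_5, q_5); compute convergents through index 5.
Convergents (p_i = a_i*p_{i-1} + p_{i-2}, q_i = a_i*q_{i-1} + q_{i-2} with p_{-2}=0, p_{-1}=1, q_{-2}=1, q_{-1}=0):
  i=0: a_0=4, p_0 = 4*1 + 0 = 4, q_0 = 4*0 + 1 = 1.
  i=1: a_1=1, p_1 = 1*4 + 1 = 5, q_1 = 1*1 + 0 = 1.
  i=2: a_2=2, p_2 = 2*5 + 4 = 14, q_2 = 2*1 + 1 = 3.
  i=3: a_3=4, p_3 = 4*14 + 5 = 61, q_3 = 4*3 + 1 = 13.
  i=4: a_4=2, p_4 = 2*61 + 14 = 136, q_4 = 2*13 + 3 = 29.
  i=5: a_5=1, p_5 = 1*136 + 61 = 197, q_5 = 1*29 + 13 = 42.
Check: 197^2 - 22*42^2 = 38809 - 38808 = 1, so (x, y) = (197, 42) solves the equation, and by the theorem it is the least positive solution.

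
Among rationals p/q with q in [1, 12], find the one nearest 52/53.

Expand x = 52/53 as a continued fraction with the Euclidean algorithm:
  52 = 0*53 + 52, so a_0 = 0.
  53 = 1*52 + 1, so a_1 = 1.
  52 = 52*1 + 0, so a_2 = 52.
so x = [0; 1, 52].
Convergents (p_i = a_i*p_{i-1} + p_{i-2}, q_i = a_i*q_{i-1} + q_{i-2} with p_{-2}=0, p_{-1}=1, q_{-2}=1, q_{-1}=0), until the denominator exceeds 12:
  i=0: a_0=0, p_0 = 0*1 + 0 = 0, q_0 = 0*0 + 1 = 1.
  i=1: a_1=1, p_1 = 1*0 + 1 = 1, q_1 = 1*1 + 0 = 1.
  i=2: a_2=52, p_2 = 52*1 + 0 = 52, q_2 = 52*1 + 1 = 53.
q_2 = 53 > 12, so the last convergent with denominator <= 12 is p_1/q_1 = 1/1.
The closest fraction with denominator <= 12 is either p_1/q_1 or the intermediate fraction (k*p_1 + p_0)/(k*q_1 + q_0) with the largest k >= 1 whose denominator stays <= 12; these approach x as k grows, and every other convergent or intermediate fraction in range is farther away.
Largest k: floor((12 - q_0)/q_1) = floor((12 - 1)/1) = 11.
That gives (11*1 + 0)/(11*1 + 1) = 11/12.
Compare the errors: |x - 1/1| = |52*1 - 1*53|/(53*1) = 1/53, and |x - 11/12| = |52*12 - 11*53|/(53*12) = 41/636.
Cross-multiplying, 1*636 = 636 < 2173 = 41*53, so 1/53 is smaller: the convergent 1/1 is closer to x than 11/12.

1/1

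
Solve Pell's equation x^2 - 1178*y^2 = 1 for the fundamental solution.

(x, y) = (59583, 1736)

First expand sqrt(1178) as a continued fraction. With x_i = (sqrt(1178) + m_i)/d_i and (m_0, d_0) = (0, 1): a_0 = floor(sqrt(1178)) = 34, since 34^2 = 1156 <= 1178 < 1225 = 35^2.
Iterate m_{i+1} = d_i*a_i - m_i, d_{i+1} = (1178 - m_{i+1}^2)/d_i, a_{i+1} = floor((a_0 + m_{i+1})/d_{i+1}):
  m_1 = 1*34 - 0 = 34, d_1 = (1178 - 34^2)/1 = 22/1 = 22, a_1 = floor((34 + 34)/22) = 3.
  m_2 = 22*3 - 34 = 32, d_2 = (1178 - 32^2)/22 = 154/22 = 7, a_2 = floor((34 + 32)/7) = 9.
  m_3 = 7*9 - 32 = 31, d_3 = (1178 - 31^2)/7 = 217/7 = 31, a_3 = floor((34 + 31)/31) = 2.
  m_4 = 31*2 - 31 = 31, d_4 = (1178 - 31^2)/31 = 217/31 = 7, a_4 = floor((34 + 31)/7) = 9.
  m_5 = 7*9 - 31 = 32, d_5 = (1178 - 32^2)/7 = 154/7 = 22, a_5 = floor((34 + 32)/22) = 3.
  m_6 = 22*3 - 32 = 34, d_6 = (1178 - 34^2)/22 = 22/22 = 1, a_6 = floor((34 + 34)/1) = 68.
  m_7 = 1*68 - 34 = 34, d_7 = (1178 - 34^2)/1 = 22/1 = 22: (m_7, d_7) = (m_1, d_1) = (34, 22), so from here the quotients repeat a_1, ..., a_6; the period length is 6.
So sqrt(1178) = [34; (3, 9, 2, 9, 3, 68)] with period length k = 6.
k is even, so the fundamental solution of x^2 - 1178y^2 = 1 is (p_{k-1}, q_{k-1}) = (p_5, q_5); compute convergents through index 5.
Convergents (p_i = a_i*p_{i-1} + p_{i-2}, q_i = a_i*q_{i-1} + q_{i-2} with p_{-2}=0, p_{-1}=1, q_{-2}=1, q_{-1}=0):
  i=0: a_0=34, p_0 = 34*1 + 0 = 34, q_0 = 34*0 + 1 = 1.
  i=1: a_1=3, p_1 = 3*34 + 1 = 103, q_1 = 3*1 + 0 = 3.
  i=2: a_2=9, p_2 = 9*103 + 34 = 961, q_2 = 9*3 + 1 = 28.
  i=3: a_3=2, p_3 = 2*961 + 103 = 2025, q_3 = 2*28 + 3 = 59.
  i=4: a_4=9, p_4 = 9*2025 + 961 = 19186, q_4 = 9*59 + 28 = 559.
  i=5: a_5=3, p_5 = 3*19186 + 2025 = 59583, q_5 = 3*559 + 59 = 1736.
Check: 59583^2 - 1178*1736^2 = 3550133889 - 3550133888 = 1, so (x, y) = (59583, 1736) solves the equation, and by the theorem it is the least positive solution.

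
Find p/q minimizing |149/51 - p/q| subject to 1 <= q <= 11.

32/11

Expand x = 149/51 as a continued fraction with the Euclidean algorithm:
  149 = 2*51 + 47, so a_0 = 2.
  51 = 1*47 + 4, so a_1 = 1.
  47 = 11*4 + 3, so a_2 = 11.
  4 = 1*3 + 1, so a_3 = 1.
  3 = 3*1 + 0, so a_4 = 3.
so x = [2; 1, 11, 1, 3].
Convergents (p_i = a_i*p_{i-1} + p_{i-2}, q_i = a_i*q_{i-1} + q_{i-2} with p_{-2}=0, p_{-1}=1, q_{-2}=1, q_{-1}=0), until the denominator exceeds 11:
  i=0: a_0=2, p_0 = 2*1 + 0 = 2, q_0 = 2*0 + 1 = 1.
  i=1: a_1=1, p_1 = 1*2 + 1 = 3, q_1 = 1*1 + 0 = 1.
  i=2: a_2=11, p_2 = 11*3 + 2 = 35, q_2 = 11*1 + 1 = 12.
q_2 = 12 > 11, so the last convergent with denominator <= 11 is p_1/q_1 = 3/1.
The closest fraction with denominator <= 11 is either p_1/q_1 or the intermediate fraction (k*p_1 + p_0)/(k*q_1 + q_0) with the largest k >= 1 whose denominator stays <= 11; these approach x as k grows, and every other convergent or intermediate fraction in range is farther away.
Largest k: floor((11 - q_0)/q_1) = floor((11 - 1)/1) = 10.
That gives (10*3 + 2)/(10*1 + 1) = 32/11.
Compare the errors: |x - 3/1| = |149*1 - 3*51|/(51*1) = 4/51, and |x - 32/11| = |149*11 - 32*51|/(51*11) = 7/561.
Cross-multiplying, 7*51 = 357 < 2244 = 4*561, so 7/561 is smaller: the intermediate fraction 32/11 is closer to x than 3/1.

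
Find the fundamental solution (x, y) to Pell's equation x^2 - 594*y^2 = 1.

(x, y) = (1098305, 45064)

First expand sqrt(594) as a continued fraction. With x_i = (sqrt(594) + m_i)/d_i and (m_0, d_0) = (0, 1): a_0 = floor(sqrt(594)) = 24, since 24^2 = 576 <= 594 < 625 = 25^2.
Iterate m_{i+1} = d_i*a_i - m_i, d_{i+1} = (594 - m_{i+1}^2)/d_i, a_{i+1} = floor((a_0 + m_{i+1})/d_{i+1}):
  m_1 = 1*24 - 0 = 24, d_1 = (594 - 24^2)/1 = 18/1 = 18, a_1 = floor((24 + 24)/18) = 2.
  m_2 = 18*2 - 24 = 12, d_2 = (594 - 12^2)/18 = 450/18 = 25, a_2 = floor((24 + 12)/25) = 1.
  m_3 = 25*1 - 12 = 13, d_3 = (594 - 13^2)/25 = 425/25 = 17, a_3 = floor((24 + 13)/17) = 2.
  m_4 = 17*2 - 13 = 21, d_4 = (594 - 21^2)/17 = 153/17 = 9, a_4 = floor((24 + 21)/9) = 5.
  m_5 = 9*5 - 21 = 24, d_5 = (594 - 24^2)/9 = 18/9 = 2, a_5 = floor((24 + 24)/2) = 24.
  m_6 = 2*24 - 24 = 24, d_6 = (594 - 24^2)/2 = 18/2 = 9, a_6 = floor((24 + 24)/9) = 5.
  m_7 = 9*5 - 24 = 21, d_7 = (594 - 21^2)/9 = 153/9 = 17, a_7 = floor((24 + 21)/17) = 2.
  m_8 = 17*2 - 21 = 13, d_8 = (594 - 13^2)/17 = 425/17 = 25, a_8 = floor((24 + 13)/25) = 1.
  m_9 = 25*1 - 13 = 12, d_9 = (594 - 12^2)/25 = 450/25 = 18, a_9 = floor((24 + 12)/18) = 2.
  m_10 = 18*2 - 12 = 24, d_10 = (594 - 24^2)/18 = 18/18 = 1, a_10 = floor((24 + 24)/1) = 48.
  m_11 = 1*48 - 24 = 24, d_11 = (594 - 24^2)/1 = 18/1 = 18: (m_11, d_11) = (m_1, d_1) = (24, 18), so from here the quotients repeat a_1, ..., a_10; the period length is 10.
So sqrt(594) = [24; (2, 1, 2, 5, 24, 5, 2, 1, 2, 48)] with period length k = 10.
k is even, so the fundamental solution of x^2 - 594y^2 = 1 is (p_{k-1}, q_{k-1}) = (p_9, q_9); compute convergents through index 9.
Convergents (p_i = a_i*p_{i-1} + p_{i-2}, q_i = a_i*q_{i-1} + q_{i-2} with p_{-2}=0, p_{-1}=1, q_{-2}=1, q_{-1}=0):
  i=0: a_0=24, p_0 = 24*1 + 0 = 24, q_0 = 24*0 + 1 = 1.
  i=1: a_1=2, p_1 = 2*24 + 1 = 49, q_1 = 2*1 + 0 = 2.
  i=2: a_2=1, p_2 = 1*49 + 24 = 73, q_2 = 1*2 + 1 = 3.
  i=3: a_3=2, p_3 = 2*73 + 49 = 195, q_3 = 2*3 + 2 = 8.
  i=4: a_4=5, p_4 = 5*195 + 73 = 1048, q_4 = 5*8 + 3 = 43.
  i=5: a_5=24, p_5 = 24*1048 + 195 = 25347, q_5 = 24*43 + 8 = 1040.
  i=6: a_6=5, p_6 = 5*25347 + 1048 = 127783, q_6 = 5*1040 + 43 = 5243.
  i=7: a_7=2, p_7 = 2*127783 + 25347 = 280913, q_7 = 2*5243 + 1040 = 11526.
  i=8: a_8=1, p_8 = 1*280913 + 127783 = 408696, q_8 = 1*11526 + 5243 = 16769.
  i=9: a_9=2, p_9 = 2*408696 + 280913 = 1098305, q_9 = 2*16769 + 11526 = 45064.
Check: 1098305^2 - 594*45064^2 = 1206273873025 - 1206273873024 = 1, so (x, y) = (1098305, 45064) solves the equation, and by the theorem it is the least positive solution.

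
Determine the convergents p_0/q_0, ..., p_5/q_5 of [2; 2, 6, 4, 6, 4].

2/1, 5/2, 32/13, 133/54, 830/337, 3453/1402

Using the convergent recurrence p_i = a_i*p_{i-1} + p_{i-2}, q_i = a_i*q_{i-1} + q_{i-2} with p_{-2}=0, p_{-1}=1, q_{-2}=1, q_{-1}=0:
  i=0: a_0=2, p_0 = 2*1 + 0 = 2, q_0 = 2*0 + 1 = 1.
  i=1: a_1=2, p_1 = 2*2 + 1 = 5, q_1 = 2*1 + 0 = 2.
  i=2: a_2=6, p_2 = 6*5 + 2 = 32, q_2 = 6*2 + 1 = 13.
  i=3: a_3=4, p_3 = 4*32 + 5 = 133, q_3 = 4*13 + 2 = 54.
  i=4: a_4=6, p_4 = 6*133 + 32 = 830, q_4 = 6*54 + 13 = 337.
  i=5: a_5=4, p_5 = 4*830 + 133 = 3453, q_5 = 4*337 + 54 = 1402.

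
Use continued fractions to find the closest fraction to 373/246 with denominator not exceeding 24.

35/23

Expand x = 373/246 as a continued fraction with the Euclidean algorithm:
  373 = 1*246 + 127, so a_0 = 1.
  246 = 1*127 + 119, so a_1 = 1.
  127 = 1*119 + 8, so a_2 = 1.
  119 = 14*8 + 7, so a_3 = 14.
  8 = 1*7 + 1, so a_4 = 1.
  7 = 7*1 + 0, so a_5 = 7.
so x = [1; 1, 1, 14, 1, 7].
Convergents (p_i = a_i*p_{i-1} + p_{i-2}, q_i = a_i*q_{i-1} + q_{i-2} with p_{-2}=0, p_{-1}=1, q_{-2}=1, q_{-1}=0), until the denominator exceeds 24:
  i=0: a_0=1, p_0 = 1*1 + 0 = 1, q_0 = 1*0 + 1 = 1.
  i=1: a_1=1, p_1 = 1*1 + 1 = 2, q_1 = 1*1 + 0 = 1.
  i=2: a_2=1, p_2 = 1*2 + 1 = 3, q_2 = 1*1 + 1 = 2.
  i=3: a_3=14, p_3 = 14*3 + 2 = 44, q_3 = 14*2 + 1 = 29.
q_3 = 29 > 24, so the last convergent with denominator <= 24 is p_2/q_2 = 3/2.
The closest fraction with denominator <= 24 is either p_2/q_2 or the intermediate fraction (k*p_2 + p_1)/(k*q_2 + q_1) with the largest k >= 1 whose denominator stays <= 24; these approach x as k grows, and every other convergent or intermediate fraction in range is farther away.
Largest k: floor((24 - q_1)/q_2) = floor((24 - 1)/2) = 11.
That gives (11*3 + 2)/(11*2 + 1) = 35/23.
Compare the errors: |x - 3/2| = |373*2 - 3*246|/(246*2) = 8/492, and |x - 35/23| = |373*23 - 35*246|/(246*23) = 31/5658.
Cross-multiplying, 31*492 = 15252 < 45264 = 8*5658, so 31/5658 is smaller: the intermediate fraction 35/23 is closer to x than 3/2.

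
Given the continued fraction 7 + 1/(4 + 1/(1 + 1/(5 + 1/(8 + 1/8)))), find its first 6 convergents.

7/1, 29/4, 36/5, 209/29, 1708/237, 13873/1925

Using the convergent recurrence p_i = a_i*p_{i-1} + p_{i-2}, q_i = a_i*q_{i-1} + q_{i-2} with p_{-2}=0, p_{-1}=1, q_{-2}=1, q_{-1}=0:
  i=0: a_0=7, p_0 = 7*1 + 0 = 7, q_0 = 7*0 + 1 = 1.
  i=1: a_1=4, p_1 = 4*7 + 1 = 29, q_1 = 4*1 + 0 = 4.
  i=2: a_2=1, p_2 = 1*29 + 7 = 36, q_2 = 1*4 + 1 = 5.
  i=3: a_3=5, p_3 = 5*36 + 29 = 209, q_3 = 5*5 + 4 = 29.
  i=4: a_4=8, p_4 = 8*209 + 36 = 1708, q_4 = 8*29 + 5 = 237.
  i=5: a_5=8, p_5 = 8*1708 + 209 = 13873, q_5 = 8*237 + 29 = 1925.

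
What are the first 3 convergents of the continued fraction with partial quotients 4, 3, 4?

Using the convergent recurrence p_i = a_i*p_{i-1} + p_{i-2}, q_i = a_i*q_{i-1} + q_{i-2} with p_{-2}=0, p_{-1}=1, q_{-2}=1, q_{-1}=0:
  i=0: a_0=4, p_0 = 4*1 + 0 = 4, q_0 = 4*0 + 1 = 1.
  i=1: a_1=3, p_1 = 3*4 + 1 = 13, q_1 = 3*1 + 0 = 3.
  i=2: a_2=4, p_2 = 4*13 + 4 = 56, q_2 = 4*3 + 1 = 13.

4/1, 13/3, 56/13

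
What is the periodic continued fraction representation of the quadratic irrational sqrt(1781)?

Write x_i = (sqrt(1781) + m_i)/d_i with (m_0, d_0) = (0, 1). a_0 = floor(sqrt(1781)) = 42, since 42^2 = 1764 <= 1781 < 1849 = 43^2.
Iterate m_{i+1} = d_i*a_i - m_i, d_{i+1} = (1781 - m_{i+1}^2)/d_i, a_{i+1} = floor((a_0 + m_{i+1})/d_{i+1}):
  m_1 = 1*42 - 0 = 42, d_1 = (1781 - 42^2)/1 = 17/1 = 17, a_1 = floor((42 + 42)/17) = 4.
  m_2 = 17*4 - 42 = 26, d_2 = (1781 - 26^2)/17 = 1105/17 = 65, a_2 = floor((42 + 26)/65) = 1.
  m_3 = 65*1 - 26 = 39, d_3 = (1781 - 39^2)/65 = 260/65 = 4, a_3 = floor((42 + 39)/4) = 20.
  m_4 = 4*20 - 39 = 41, d_4 = (1781 - 41^2)/4 = 100/4 = 25, a_4 = floor((42 + 41)/25) = 3.
  m_5 = 25*3 - 41 = 34, d_5 = (1781 - 34^2)/25 = 625/25 = 25, a_5 = floor((42 + 34)/25) = 3.
  m_6 = 25*3 - 34 = 41, d_6 = (1781 - 41^2)/25 = 100/25 = 4, a_6 = floor((42 + 41)/4) = 20.
  m_7 = 4*20 - 41 = 39, d_7 = (1781 - 39^2)/4 = 260/4 = 65, a_7 = floor((42 + 39)/65) = 1.
  m_8 = 65*1 - 39 = 26, d_8 = (1781 - 26^2)/65 = 1105/65 = 17, a_8 = floor((42 + 26)/17) = 4.
  m_9 = 17*4 - 26 = 42, d_9 = (1781 - 42^2)/17 = 17/17 = 1, a_9 = floor((42 + 42)/1) = 84.
  m_10 = 1*84 - 42 = 42, d_10 = (1781 - 42^2)/1 = 17/1 = 17: (m_10, d_10) = (m_1, d_1) = (42, 17), so from here the quotients repeat a_1, ..., a_9; the period length is 9.
Hence the expansion of sqrt(1781) is a_0 = 42 followed by the repeating block 4, 1, 20, 3, 3, 20, 1, 4, 84 (period 9).

[42; (4, 1, 20, 3, 3, 20, 1, 4, 84)]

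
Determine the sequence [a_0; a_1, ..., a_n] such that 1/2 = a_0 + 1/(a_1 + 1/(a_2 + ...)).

Run the Euclidean algorithm on 1 and 2; the successive quotients are the partial quotients a_0, a_1, ... (each step inverts the fractional part left over by the previous one):
  1 = 0*2 + 1, so a_0 = 0.
  2 = 2*1 + 0, so a_1 = 2.
The remainder reaches 0 after 2 divisions, so the expansion has 2 partial quotients, read off in order.

[0; 2]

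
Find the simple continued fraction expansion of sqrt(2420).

Write x_i = (sqrt(2420) + m_i)/d_i with (m_0, d_0) = (0, 1). a_0 = floor(sqrt(2420)) = 49, since 49^2 = 2401 <= 2420 < 2500 = 50^2.
Iterate m_{i+1} = d_i*a_i - m_i, d_{i+1} = (2420 - m_{i+1}^2)/d_i, a_{i+1} = floor((a_0 + m_{i+1})/d_{i+1}):
  m_1 = 1*49 - 0 = 49, d_1 = (2420 - 49^2)/1 = 19/1 = 19, a_1 = floor((49 + 49)/19) = 5.
  m_2 = 19*5 - 49 = 46, d_2 = (2420 - 46^2)/19 = 304/19 = 16, a_2 = floor((49 + 46)/16) = 5.
  m_3 = 16*5 - 46 = 34, d_3 = (2420 - 34^2)/16 = 1264/16 = 79, a_3 = floor((49 + 34)/79) = 1.
  m_4 = 79*1 - 34 = 45, d_4 = (2420 - 45^2)/79 = 395/79 = 5, a_4 = floor((49 + 45)/5) = 18.
  m_5 = 5*18 - 45 = 45, d_5 = (2420 - 45^2)/5 = 395/5 = 79, a_5 = floor((49 + 45)/79) = 1.
  m_6 = 79*1 - 45 = 34, d_6 = (2420 - 34^2)/79 = 1264/79 = 16, a_6 = floor((49 + 34)/16) = 5.
  m_7 = 16*5 - 34 = 46, d_7 = (2420 - 46^2)/16 = 304/16 = 19, a_7 = floor((49 + 46)/19) = 5.
  m_8 = 19*5 - 46 = 49, d_8 = (2420 - 49^2)/19 = 19/19 = 1, a_8 = floor((49 + 49)/1) = 98.
  m_9 = 1*98 - 49 = 49, d_9 = (2420 - 49^2)/1 = 19/1 = 19: (m_9, d_9) = (m_1, d_1) = (49, 19), so from here the quotients repeat a_1, ..., a_8; the period length is 8.
Hence the expansion of sqrt(2420) is a_0 = 49 followed by the repeating block 5, 5, 1, 18, 1, 5, 5, 98 (period 8).

[49; (5, 5, 1, 18, 1, 5, 5, 98)]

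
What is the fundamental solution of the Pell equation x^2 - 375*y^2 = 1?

(x, y) = (15124, 781)

First expand sqrt(375) as a continued fraction. With x_i = (sqrt(375) + m_i)/d_i and (m_0, d_0) = (0, 1): a_0 = floor(sqrt(375)) = 19, since 19^2 = 361 <= 375 < 400 = 20^2.
Iterate m_{i+1} = d_i*a_i - m_i, d_{i+1} = (375 - m_{i+1}^2)/d_i, a_{i+1} = floor((a_0 + m_{i+1})/d_{i+1}):
  m_1 = 1*19 - 0 = 19, d_1 = (375 - 19^2)/1 = 14/1 = 14, a_1 = floor((19 + 19)/14) = 2.
  m_2 = 14*2 - 19 = 9, d_2 = (375 - 9^2)/14 = 294/14 = 21, a_2 = floor((19 + 9)/21) = 1.
  m_3 = 21*1 - 9 = 12, d_3 = (375 - 12^2)/21 = 231/21 = 11, a_3 = floor((19 + 12)/11) = 2.
  m_4 = 11*2 - 12 = 10, d_4 = (375 - 10^2)/11 = 275/11 = 25, a_4 = floor((19 + 10)/25) = 1.
  m_5 = 25*1 - 10 = 15, d_5 = (375 - 15^2)/25 = 150/25 = 6, a_5 = floor((19 + 15)/6) = 5.
  m_6 = 6*5 - 15 = 15, d_6 = (375 - 15^2)/6 = 150/6 = 25, a_6 = floor((19 + 15)/25) = 1.
  m_7 = 25*1 - 15 = 10, d_7 = (375 - 10^2)/25 = 275/25 = 11, a_7 = floor((19 + 10)/11) = 2.
  m_8 = 11*2 - 10 = 12, d_8 = (375 - 12^2)/11 = 231/11 = 21, a_8 = floor((19 + 12)/21) = 1.
  m_9 = 21*1 - 12 = 9, d_9 = (375 - 9^2)/21 = 294/21 = 14, a_9 = floor((19 + 9)/14) = 2.
  m_10 = 14*2 - 9 = 19, d_10 = (375 - 19^2)/14 = 14/14 = 1, a_10 = floor((19 + 19)/1) = 38.
  m_11 = 1*38 - 19 = 19, d_11 = (375 - 19^2)/1 = 14/1 = 14: (m_11, d_11) = (m_1, d_1) = (19, 14), so from here the quotients repeat a_1, ..., a_10; the period length is 10.
So sqrt(375) = [19; (2, 1, 2, 1, 5, 1, 2, 1, 2, 38)] with period length k = 10.
k is even, so the fundamental solution of x^2 - 375y^2 = 1 is (p_{k-1}, q_{k-1}) = (p_9, q_9); compute convergents through index 9.
Convergents (p_i = a_i*p_{i-1} + p_{i-2}, q_i = a_i*q_{i-1} + q_{i-2} with p_{-2}=0, p_{-1}=1, q_{-2}=1, q_{-1}=0):
  i=0: a_0=19, p_0 = 19*1 + 0 = 19, q_0 = 19*0 + 1 = 1.
  i=1: a_1=2, p_1 = 2*19 + 1 = 39, q_1 = 2*1 + 0 = 2.
  i=2: a_2=1, p_2 = 1*39 + 19 = 58, q_2 = 1*2 + 1 = 3.
  i=3: a_3=2, p_3 = 2*58 + 39 = 155, q_3 = 2*3 + 2 = 8.
  i=4: a_4=1, p_4 = 1*155 + 58 = 213, q_4 = 1*8 + 3 = 11.
  i=5: a_5=5, p_5 = 5*213 + 155 = 1220, q_5 = 5*11 + 8 = 63.
  i=6: a_6=1, p_6 = 1*1220 + 213 = 1433, q_6 = 1*63 + 11 = 74.
  i=7: a_7=2, p_7 = 2*1433 + 1220 = 4086, q_7 = 2*74 + 63 = 211.
  i=8: a_8=1, p_8 = 1*4086 + 1433 = 5519, q_8 = 1*211 + 74 = 285.
  i=9: a_9=2, p_9 = 2*5519 + 4086 = 15124, q_9 = 2*285 + 211 = 781.
Check: 15124^2 - 375*781^2 = 228735376 - 228735375 = 1, so (x, y) = (15124, 781) solves the equation, and by the theorem it is the least positive solution.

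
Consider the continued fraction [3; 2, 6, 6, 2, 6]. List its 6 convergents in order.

Using the convergent recurrence p_i = a_i*p_{i-1} + p_{i-2}, q_i = a_i*q_{i-1} + q_{i-2} with p_{-2}=0, p_{-1}=1, q_{-2}=1, q_{-1}=0:
  i=0: a_0=3, p_0 = 3*1 + 0 = 3, q_0 = 3*0 + 1 = 1.
  i=1: a_1=2, p_1 = 2*3 + 1 = 7, q_1 = 2*1 + 0 = 2.
  i=2: a_2=6, p_2 = 6*7 + 3 = 45, q_2 = 6*2 + 1 = 13.
  i=3: a_3=6, p_3 = 6*45 + 7 = 277, q_3 = 6*13 + 2 = 80.
  i=4: a_4=2, p_4 = 2*277 + 45 = 599, q_4 = 2*80 + 13 = 173.
  i=5: a_5=6, p_5 = 6*599 + 277 = 3871, q_5 = 6*173 + 80 = 1118.

3/1, 7/2, 45/13, 277/80, 599/173, 3871/1118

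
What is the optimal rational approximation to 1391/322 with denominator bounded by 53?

Expand x = 1391/322 as a continued fraction with the Euclidean algorithm:
  1391 = 4*322 + 103, so a_0 = 4.
  322 = 3*103 + 13, so a_1 = 3.
  103 = 7*13 + 12, so a_2 = 7.
  13 = 1*12 + 1, so a_3 = 1.
  12 = 12*1 + 0, so a_4 = 12.
so x = [4; 3, 7, 1, 12].
Convergents (p_i = a_i*p_{i-1} + p_{i-2}, q_i = a_i*q_{i-1} + q_{i-2} with p_{-2}=0, p_{-1}=1, q_{-2}=1, q_{-1}=0), until the denominator exceeds 53:
  i=0: a_0=4, p_0 = 4*1 + 0 = 4, q_0 = 4*0 + 1 = 1.
  i=1: a_1=3, p_1 = 3*4 + 1 = 13, q_1 = 3*1 + 0 = 3.
  i=2: a_2=7, p_2 = 7*13 + 4 = 95, q_2 = 7*3 + 1 = 22.
  i=3: a_3=1, p_3 = 1*95 + 13 = 108, q_3 = 1*22 + 3 = 25.
  i=4: a_4=12, p_4 = 12*108 + 95 = 1391, q_4 = 12*25 + 22 = 322.
q_4 = 322 > 53, so the last convergent with denominator <= 53 is p_3/q_3 = 108/25.
The closest fraction with denominator <= 53 is either p_3/q_3 or the intermediate fraction (k*p_3 + p_2)/(k*q_3 + q_2) with the largest k >= 1 whose denominator stays <= 53; these approach x as k grows, and every other convergent or intermediate fraction in range is farther away.
Largest k: floor((53 - q_2)/q_3) = floor((53 - 22)/25) = 1.
That gives (1*108 + 95)/(1*25 + 22) = 203/47.
Compare the errors: |x - 108/25| = |1391*25 - 108*322|/(322*25) = 1/8050, and |x - 203/47| = |1391*47 - 203*322|/(322*47) = 11/15134.
Cross-multiplying, 1*15134 = 15134 < 88550 = 11*8050, so 1/8050 is smaller: the convergent 108/25 is closer to x than 203/47.

108/25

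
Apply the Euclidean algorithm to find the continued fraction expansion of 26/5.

Run the Euclidean algorithm on 26 and 5; the successive quotients are the partial quotients a_0, a_1, ... (each step inverts the fractional part left over by the previous one):
  26 = 5*5 + 1, so a_0 = 5.
  5 = 5*1 + 0, so a_1 = 5.
The remainder reaches 0 after 2 divisions, so the expansion has 2 partial quotients, read off in order.

[5; 5]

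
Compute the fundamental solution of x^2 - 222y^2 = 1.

(x, y) = (149, 10)

First expand sqrt(222) as a continued fraction. With x_i = (sqrt(222) + m_i)/d_i and (m_0, d_0) = (0, 1): a_0 = floor(sqrt(222)) = 14, since 14^2 = 196 <= 222 < 225 = 15^2.
Iterate m_{i+1} = d_i*a_i - m_i, d_{i+1} = (222 - m_{i+1}^2)/d_i, a_{i+1} = floor((a_0 + m_{i+1})/d_{i+1}):
  m_1 = 1*14 - 0 = 14, d_1 = (222 - 14^2)/1 = 26/1 = 26, a_1 = floor((14 + 14)/26) = 1.
  m_2 = 26*1 - 14 = 12, d_2 = (222 - 12^2)/26 = 78/26 = 3, a_2 = floor((14 + 12)/3) = 8.
  m_3 = 3*8 - 12 = 12, d_3 = (222 - 12^2)/3 = 78/3 = 26, a_3 = floor((14 + 12)/26) = 1.
  m_4 = 26*1 - 12 = 14, d_4 = (222 - 14^2)/26 = 26/26 = 1, a_4 = floor((14 + 14)/1) = 28.
  m_5 = 1*28 - 14 = 14, d_5 = (222 - 14^2)/1 = 26/1 = 26: (m_5, d_5) = (m_1, d_1) = (14, 26), so from here the quotients repeat a_1, ..., a_4; the period length is 4.
So sqrt(222) = [14; (1, 8, 1, 28)] with period length k = 4.
k is even, so the fundamental solution of x^2 - 222y^2 = 1 is (p_{k-1}, q_{k-1}) = (p_3, q_3); compute convergents through index 3.
Convergents (p_i = a_i*p_{i-1} + p_{i-2}, q_i = a_i*q_{i-1} + q_{i-2} with p_{-2}=0, p_{-1}=1, q_{-2}=1, q_{-1}=0):
  i=0: a_0=14, p_0 = 14*1 + 0 = 14, q_0 = 14*0 + 1 = 1.
  i=1: a_1=1, p_1 = 1*14 + 1 = 15, q_1 = 1*1 + 0 = 1.
  i=2: a_2=8, p_2 = 8*15 + 14 = 134, q_2 = 8*1 + 1 = 9.
  i=3: a_3=1, p_3 = 1*134 + 15 = 149, q_3 = 1*9 + 1 = 10.
Check: 149^2 - 222*10^2 = 22201 - 22200 = 1, so (x, y) = (149, 10) solves the equation, and by the theorem it is the least positive solution.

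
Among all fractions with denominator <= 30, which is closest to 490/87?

107/19

Expand x = 490/87 as a continued fraction with the Euclidean algorithm:
  490 = 5*87 + 55, so a_0 = 5.
  87 = 1*55 + 32, so a_1 = 1.
  55 = 1*32 + 23, so a_2 = 1.
  32 = 1*23 + 9, so a_3 = 1.
  23 = 2*9 + 5, so a_4 = 2.
  9 = 1*5 + 4, so a_5 = 1.
  5 = 1*4 + 1, so a_6 = 1.
  4 = 4*1 + 0, so a_7 = 4.
so x = [5; 1, 1, 1, 2, 1, 1, 4].
Convergents (p_i = a_i*p_{i-1} + p_{i-2}, q_i = a_i*q_{i-1} + q_{i-2} with p_{-2}=0, p_{-1}=1, q_{-2}=1, q_{-1}=0), until the denominator exceeds 30:
  i=0: a_0=5, p_0 = 5*1 + 0 = 5, q_0 = 5*0 + 1 = 1.
  i=1: a_1=1, p_1 = 1*5 + 1 = 6, q_1 = 1*1 + 0 = 1.
  i=2: a_2=1, p_2 = 1*6 + 5 = 11, q_2 = 1*1 + 1 = 2.
  i=3: a_3=1, p_3 = 1*11 + 6 = 17, q_3 = 1*2 + 1 = 3.
  i=4: a_4=2, p_4 = 2*17 + 11 = 45, q_4 = 2*3 + 2 = 8.
  i=5: a_5=1, p_5 = 1*45 + 17 = 62, q_5 = 1*8 + 3 = 11.
  i=6: a_6=1, p_6 = 1*62 + 45 = 107, q_6 = 1*11 + 8 = 19.
  i=7: a_7=4, p_7 = 4*107 + 62 = 490, q_7 = 4*19 + 11 = 87.
q_7 = 87 > 30, so the last convergent with denominator <= 30 is p_6/q_6 = 107/19.
The closest fraction with denominator <= 30 is either p_6/q_6 or the intermediate fraction (k*p_6 + p_5)/(k*q_6 + q_5) with the largest k >= 1 whose denominator stays <= 30; these approach x as k grows, and every other convergent or intermediate fraction in range is farther away.
Largest k: floor((30 - q_5)/q_6) = floor((30 - 11)/19) = 1.
That gives (1*107 + 62)/(1*19 + 11) = 169/30.
Compare the errors: |x - 107/19| = |490*19 - 107*87|/(87*19) = 1/1653, and |x - 169/30| = |490*30 - 169*87|/(87*30) = 3/2610.
Cross-multiplying, 1*2610 = 2610 < 4959 = 3*1653, so 1/1653 is smaller: the convergent 107/19 is closer to x than 169/30.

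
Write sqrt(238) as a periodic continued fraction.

[15; (2, 2, 1, 14, 1, 2, 2, 30)]

Write x_i = (sqrt(238) + m_i)/d_i with (m_0, d_0) = (0, 1). a_0 = floor(sqrt(238)) = 15, since 15^2 = 225 <= 238 < 256 = 16^2.
Iterate m_{i+1} = d_i*a_i - m_i, d_{i+1} = (238 - m_{i+1}^2)/d_i, a_{i+1} = floor((a_0 + m_{i+1})/d_{i+1}):
  m_1 = 1*15 - 0 = 15, d_1 = (238 - 15^2)/1 = 13/1 = 13, a_1 = floor((15 + 15)/13) = 2.
  m_2 = 13*2 - 15 = 11, d_2 = (238 - 11^2)/13 = 117/13 = 9, a_2 = floor((15 + 11)/9) = 2.
  m_3 = 9*2 - 11 = 7, d_3 = (238 - 7^2)/9 = 189/9 = 21, a_3 = floor((15 + 7)/21) = 1.
  m_4 = 21*1 - 7 = 14, d_4 = (238 - 14^2)/21 = 42/21 = 2, a_4 = floor((15 + 14)/2) = 14.
  m_5 = 2*14 - 14 = 14, d_5 = (238 - 14^2)/2 = 42/2 = 21, a_5 = floor((15 + 14)/21) = 1.
  m_6 = 21*1 - 14 = 7, d_6 = (238 - 7^2)/21 = 189/21 = 9, a_6 = floor((15 + 7)/9) = 2.
  m_7 = 9*2 - 7 = 11, d_7 = (238 - 11^2)/9 = 117/9 = 13, a_7 = floor((15 + 11)/13) = 2.
  m_8 = 13*2 - 11 = 15, d_8 = (238 - 15^2)/13 = 13/13 = 1, a_8 = floor((15 + 15)/1) = 30.
  m_9 = 1*30 - 15 = 15, d_9 = (238 - 15^2)/1 = 13/1 = 13: (m_9, d_9) = (m_1, d_1) = (15, 13), so from here the quotients repeat a_1, ..., a_8; the period length is 8.
Hence the expansion of sqrt(238) is a_0 = 15 followed by the repeating block 2, 2, 1, 14, 1, 2, 2, 30 (period 8).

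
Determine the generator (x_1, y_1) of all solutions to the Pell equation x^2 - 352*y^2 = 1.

(x, y) = (77617, 4137)

First expand sqrt(352) as a continued fraction. With x_i = (sqrt(352) + m_i)/d_i and (m_0, d_0) = (0, 1): a_0 = floor(sqrt(352)) = 18, since 18^2 = 324 <= 352 < 361 = 19^2.
Iterate m_{i+1} = d_i*a_i - m_i, d_{i+1} = (352 - m_{i+1}^2)/d_i, a_{i+1} = floor((a_0 + m_{i+1})/d_{i+1}):
  m_1 = 1*18 - 0 = 18, d_1 = (352 - 18^2)/1 = 28/1 = 28, a_1 = floor((18 + 18)/28) = 1.
  m_2 = 28*1 - 18 = 10, d_2 = (352 - 10^2)/28 = 252/28 = 9, a_2 = floor((18 + 10)/9) = 3.
  m_3 = 9*3 - 10 = 17, d_3 = (352 - 17^2)/9 = 63/9 = 7, a_3 = floor((18 + 17)/7) = 5.
  m_4 = 7*5 - 17 = 18, d_4 = (352 - 18^2)/7 = 28/7 = 4, a_4 = floor((18 + 18)/4) = 9.
  m_5 = 4*9 - 18 = 18, d_5 = (352 - 18^2)/4 = 28/4 = 7, a_5 = floor((18 + 18)/7) = 5.
  m_6 = 7*5 - 18 = 17, d_6 = (352 - 17^2)/7 = 63/7 = 9, a_6 = floor((18 + 17)/9) = 3.
  m_7 = 9*3 - 17 = 10, d_7 = (352 - 10^2)/9 = 252/9 = 28, a_7 = floor((18 + 10)/28) = 1.
  m_8 = 28*1 - 10 = 18, d_8 = (352 - 18^2)/28 = 28/28 = 1, a_8 = floor((18 + 18)/1) = 36.
  m_9 = 1*36 - 18 = 18, d_9 = (352 - 18^2)/1 = 28/1 = 28: (m_9, d_9) = (m_1, d_1) = (18, 28), so from here the quotients repeat a_1, ..., a_8; the period length is 8.
So sqrt(352) = [18; (1, 3, 5, 9, 5, 3, 1, 36)] with period length k = 8.
k is even, so the fundamental solution of x^2 - 352y^2 = 1 is (p_{k-1}, q_{k-1}) = (p_7, q_7); compute convergents through index 7.
Convergents (p_i = a_i*p_{i-1} + p_{i-2}, q_i = a_i*q_{i-1} + q_{i-2} with p_{-2}=0, p_{-1}=1, q_{-2}=1, q_{-1}=0):
  i=0: a_0=18, p_0 = 18*1 + 0 = 18, q_0 = 18*0 + 1 = 1.
  i=1: a_1=1, p_1 = 1*18 + 1 = 19, q_1 = 1*1 + 0 = 1.
  i=2: a_2=3, p_2 = 3*19 + 18 = 75, q_2 = 3*1 + 1 = 4.
  i=3: a_3=5, p_3 = 5*75 + 19 = 394, q_3 = 5*4 + 1 = 21.
  i=4: a_4=9, p_4 = 9*394 + 75 = 3621, q_4 = 9*21 + 4 = 193.
  i=5: a_5=5, p_5 = 5*3621 + 394 = 18499, q_5 = 5*193 + 21 = 986.
  i=6: a_6=3, p_6 = 3*18499 + 3621 = 59118, q_6 = 3*986 + 193 = 3151.
  i=7: a_7=1, p_7 = 1*59118 + 18499 = 77617, q_7 = 1*3151 + 986 = 4137.
Check: 77617^2 - 352*4137^2 = 6024398689 - 6024398688 = 1, so (x, y) = (77617, 4137) solves the equation, and by the theorem it is the least positive solution.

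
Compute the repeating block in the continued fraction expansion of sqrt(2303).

[47; (1, 94)]

Write x_i = (sqrt(2303) + m_i)/d_i with (m_0, d_0) = (0, 1). a_0 = floor(sqrt(2303)) = 47, since 47^2 = 2209 <= 2303 < 2304 = 48^2.
Iterate m_{i+1} = d_i*a_i - m_i, d_{i+1} = (2303 - m_{i+1}^2)/d_i, a_{i+1} = floor((a_0 + m_{i+1})/d_{i+1}):
  m_1 = 1*47 - 0 = 47, d_1 = (2303 - 47^2)/1 = 94/1 = 94, a_1 = floor((47 + 47)/94) = 1.
  m_2 = 94*1 - 47 = 47, d_2 = (2303 - 47^2)/94 = 94/94 = 1, a_2 = floor((47 + 47)/1) = 94.
  m_3 = 1*94 - 47 = 47, d_3 = (2303 - 47^2)/1 = 94/1 = 94: (m_3, d_3) = (m_1, d_1) = (47, 94), so from here the quotients repeat a_1, a_2; the period length is 2.
Hence the expansion of sqrt(2303) is a_0 = 47 followed by the repeating block 1, 94 (period 2).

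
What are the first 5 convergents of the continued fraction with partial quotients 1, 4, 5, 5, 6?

Using the convergent recurrence p_i = a_i*p_{i-1} + p_{i-2}, q_i = a_i*q_{i-1} + q_{i-2} with p_{-2}=0, p_{-1}=1, q_{-2}=1, q_{-1}=0:
  i=0: a_0=1, p_0 = 1*1 + 0 = 1, q_0 = 1*0 + 1 = 1.
  i=1: a_1=4, p_1 = 4*1 + 1 = 5, q_1 = 4*1 + 0 = 4.
  i=2: a_2=5, p_2 = 5*5 + 1 = 26, q_2 = 5*4 + 1 = 21.
  i=3: a_3=5, p_3 = 5*26 + 5 = 135, q_3 = 5*21 + 4 = 109.
  i=4: a_4=6, p_4 = 6*135 + 26 = 836, q_4 = 6*109 + 21 = 675.

1/1, 5/4, 26/21, 135/109, 836/675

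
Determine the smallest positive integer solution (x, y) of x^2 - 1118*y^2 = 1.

(x, y) = (4213, 126)

First expand sqrt(1118) as a continued fraction. With x_i = (sqrt(1118) + m_i)/d_i and (m_0, d_0) = (0, 1): a_0 = floor(sqrt(1118)) = 33, since 33^2 = 1089 <= 1118 < 1156 = 34^2.
Iterate m_{i+1} = d_i*a_i - m_i, d_{i+1} = (1118 - m_{i+1}^2)/d_i, a_{i+1} = floor((a_0 + m_{i+1})/d_{i+1}):
  m_1 = 1*33 - 0 = 33, d_1 = (1118 - 33^2)/1 = 29/1 = 29, a_1 = floor((33 + 33)/29) = 2.
  m_2 = 29*2 - 33 = 25, d_2 = (1118 - 25^2)/29 = 493/29 = 17, a_2 = floor((33 + 25)/17) = 3.
  m_3 = 17*3 - 25 = 26, d_3 = (1118 - 26^2)/17 = 442/17 = 26, a_3 = floor((33 + 26)/26) = 2.
  m_4 = 26*2 - 26 = 26, d_4 = (1118 - 26^2)/26 = 442/26 = 17, a_4 = floor((33 + 26)/17) = 3.
  m_5 = 17*3 - 26 = 25, d_5 = (1118 - 25^2)/17 = 493/17 = 29, a_5 = floor((33 + 25)/29) = 2.
  m_6 = 29*2 - 25 = 33, d_6 = (1118 - 33^2)/29 = 29/29 = 1, a_6 = floor((33 + 33)/1) = 66.
  m_7 = 1*66 - 33 = 33, d_7 = (1118 - 33^2)/1 = 29/1 = 29: (m_7, d_7) = (m_1, d_1) = (33, 29), so from here the quotients repeat a_1, ..., a_6; the period length is 6.
So sqrt(1118) = [33; (2, 3, 2, 3, 2, 66)] with period length k = 6.
k is even, so the fundamental solution of x^2 - 1118y^2 = 1 is (p_{k-1}, q_{k-1}) = (p_5, q_5); compute convergents through index 5.
Convergents (p_i = a_i*p_{i-1} + p_{i-2}, q_i = a_i*q_{i-1} + q_{i-2} with p_{-2}=0, p_{-1}=1, q_{-2}=1, q_{-1}=0):
  i=0: a_0=33, p_0 = 33*1 + 0 = 33, q_0 = 33*0 + 1 = 1.
  i=1: a_1=2, p_1 = 2*33 + 1 = 67, q_1 = 2*1 + 0 = 2.
  i=2: a_2=3, p_2 = 3*67 + 33 = 234, q_2 = 3*2 + 1 = 7.
  i=3: a_3=2, p_3 = 2*234 + 67 = 535, q_3 = 2*7 + 2 = 16.
  i=4: a_4=3, p_4 = 3*535 + 234 = 1839, q_4 = 3*16 + 7 = 55.
  i=5: a_5=2, p_5 = 2*1839 + 535 = 4213, q_5 = 2*55 + 16 = 126.
Check: 4213^2 - 1118*126^2 = 17749369 - 17749368 = 1, so (x, y) = (4213, 126) solves the equation, and by the theorem it is the least positive solution.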